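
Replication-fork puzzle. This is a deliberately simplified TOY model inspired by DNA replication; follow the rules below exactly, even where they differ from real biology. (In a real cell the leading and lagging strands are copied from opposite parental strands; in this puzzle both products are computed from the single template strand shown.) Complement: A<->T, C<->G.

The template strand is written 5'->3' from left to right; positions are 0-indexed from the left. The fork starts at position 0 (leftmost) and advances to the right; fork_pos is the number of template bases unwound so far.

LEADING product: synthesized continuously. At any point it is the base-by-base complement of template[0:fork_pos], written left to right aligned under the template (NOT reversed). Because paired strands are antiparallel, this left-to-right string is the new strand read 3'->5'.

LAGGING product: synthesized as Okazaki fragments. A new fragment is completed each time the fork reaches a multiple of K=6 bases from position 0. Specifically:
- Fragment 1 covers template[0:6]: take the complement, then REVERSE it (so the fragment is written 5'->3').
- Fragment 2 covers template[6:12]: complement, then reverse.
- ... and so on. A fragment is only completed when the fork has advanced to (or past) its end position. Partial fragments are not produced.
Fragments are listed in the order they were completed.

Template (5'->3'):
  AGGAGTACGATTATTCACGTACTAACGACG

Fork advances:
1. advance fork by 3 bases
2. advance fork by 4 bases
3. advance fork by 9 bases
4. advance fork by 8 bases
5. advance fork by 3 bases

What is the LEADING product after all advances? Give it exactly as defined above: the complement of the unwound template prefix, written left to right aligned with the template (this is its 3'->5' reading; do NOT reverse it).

Answer: TCCTCATGCTAATAAGTGCATGATTGC

Derivation:
Step 1: advance 3 -> fork_pos = 0 + 3 = 3.
Step 2: advance 4 -> fork_pos = 3 + 4 = 7.
Step 3: advance 9 -> fork_pos = 7 + 9 = 16.
Step 4: advance 8 -> fork_pos = 16 + 8 = 24.
Step 5: advance 3 -> fork_pos = 24 + 3 = 27.
Unwound prefix: template[0:27] = AGGAGTACGATTATTCACGTACTAACG
Complement it base by base (A<->T, C<->G), keeping left-to-right order:
  [0:5] AGGAG -> TCCTC
  [5:10] TACGA -> ATGCT
  [10:15] TTATT -> AATAA
  [15:20] CACGT -> GTGCA
  [20:25] ACTAA -> TGATT
  [25:27] CG -> GC
Concatenate: TCCTCATGCTAATAAGTGCATGATTGC (length 27; written aligned with the template, i.e. 3'->5').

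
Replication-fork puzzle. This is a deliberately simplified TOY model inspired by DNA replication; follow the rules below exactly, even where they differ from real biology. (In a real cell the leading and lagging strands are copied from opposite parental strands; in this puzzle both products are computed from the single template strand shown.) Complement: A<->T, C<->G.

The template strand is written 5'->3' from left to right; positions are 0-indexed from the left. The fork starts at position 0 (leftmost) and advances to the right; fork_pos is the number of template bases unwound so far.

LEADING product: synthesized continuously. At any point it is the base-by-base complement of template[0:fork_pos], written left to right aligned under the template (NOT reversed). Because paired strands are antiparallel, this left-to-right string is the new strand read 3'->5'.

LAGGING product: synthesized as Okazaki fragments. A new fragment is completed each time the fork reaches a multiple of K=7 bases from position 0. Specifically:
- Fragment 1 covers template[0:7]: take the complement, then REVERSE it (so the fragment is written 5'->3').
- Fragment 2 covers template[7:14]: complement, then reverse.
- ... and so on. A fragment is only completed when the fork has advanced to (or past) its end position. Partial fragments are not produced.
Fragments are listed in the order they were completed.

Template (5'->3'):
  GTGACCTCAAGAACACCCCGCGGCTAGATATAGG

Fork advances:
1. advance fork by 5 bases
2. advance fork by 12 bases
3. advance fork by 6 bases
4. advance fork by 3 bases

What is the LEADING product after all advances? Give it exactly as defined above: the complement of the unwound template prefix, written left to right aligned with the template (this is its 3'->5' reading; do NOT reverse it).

Answer: CACTGGAGTTCTTGTGGGGCGCCGAT

Derivation:
Step 1: advance 5 -> fork_pos = 0 + 5 = 5.
Step 2: advance 12 -> fork_pos = 5 + 12 = 17.
Step 3: advance 6 -> fork_pos = 17 + 6 = 23.
Step 4: advance 3 -> fork_pos = 23 + 3 = 26.
Unwound prefix: template[0:26] = GTGACCTCAAGAACACCCCGCGGCTA
Complement it base by base (A<->T, C<->G), keeping left-to-right order:
  [0:5] GTGAC -> CACTG
  [5:10] CTCAA -> GAGTT
  [10:15] GAACA -> CTTGT
  [15:20] CCCCG -> GGGGC
  [20:25] CGGCT -> GCCGA
  [25:26] A -> T
Concatenate: CACTGGAGTTCTTGTGGGGCGCCGAT (length 26; written aligned with the template, i.e. 3'->5').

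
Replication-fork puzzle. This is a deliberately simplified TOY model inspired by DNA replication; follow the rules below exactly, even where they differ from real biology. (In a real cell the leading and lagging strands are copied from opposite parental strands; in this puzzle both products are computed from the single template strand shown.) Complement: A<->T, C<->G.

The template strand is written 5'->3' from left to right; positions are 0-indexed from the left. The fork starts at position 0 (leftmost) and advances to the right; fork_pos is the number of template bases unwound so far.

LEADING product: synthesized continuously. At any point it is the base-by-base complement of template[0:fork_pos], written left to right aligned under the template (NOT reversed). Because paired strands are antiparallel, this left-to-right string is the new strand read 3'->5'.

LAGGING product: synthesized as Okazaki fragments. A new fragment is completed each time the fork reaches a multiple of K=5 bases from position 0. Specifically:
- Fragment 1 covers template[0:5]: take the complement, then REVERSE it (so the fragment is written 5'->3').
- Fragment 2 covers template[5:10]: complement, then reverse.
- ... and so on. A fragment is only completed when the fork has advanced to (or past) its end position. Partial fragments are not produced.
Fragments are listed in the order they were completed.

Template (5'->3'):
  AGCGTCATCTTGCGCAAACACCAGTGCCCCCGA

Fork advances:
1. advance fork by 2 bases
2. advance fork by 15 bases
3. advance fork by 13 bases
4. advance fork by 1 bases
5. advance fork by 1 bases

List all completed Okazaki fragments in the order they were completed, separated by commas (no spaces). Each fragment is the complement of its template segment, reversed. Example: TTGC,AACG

Step 1: advance 2 -> fork_pos = 0 + 2 = 2. Next multiple of 5 is 5 (not reached); still 0 fragment(s).
Step 2: advance 15 -> fork_pos = 2 + 15 = 17. Reached multiple(s) of 5: 5, 10, 15 -> fragments 1-3 completed (3 total).
Step 3: advance 13 -> fork_pos = 17 + 13 = 30. Reached multiple(s) of 5: 20, 25, 30 -> fragments 4-6 completed (6 total).
Step 4: advance 1 -> fork_pos = 30 + 1 = 31. Next multiple of 5 is 35 (not reached); still 6 fragment(s).
Step 5: advance 1 -> fork_pos = 31 + 1 = 32. Next multiple of 5 is 35 (not reached); still 6 fragment(s).
Final fork_pos = 32, so 6 fragment(s) are complete. Build each: template segment -> complement -> reverse.
Fragment 1: template[0:5] = AGCGT -> complement TCGCA -> reversed ACGCT
Fragment 2: template[5:10] = CATCT -> complement GTAGA -> reversed AGATG
Fragment 3: template[10:15] = TGCGC -> complement ACGCG -> reversed GCGCA
Fragment 4: template[15:20] = AAACA -> complement TTTGT -> reversed TGTTT
Fragment 5: template[20:25] = CCAGT -> complement GGTCA -> reversed ACTGG
Fragment 6: template[25:30] = GCCCC -> complement CGGGG -> reversed GGGGC

Answer: ACGCT,AGATG,GCGCA,TGTTT,ACTGG,GGGGC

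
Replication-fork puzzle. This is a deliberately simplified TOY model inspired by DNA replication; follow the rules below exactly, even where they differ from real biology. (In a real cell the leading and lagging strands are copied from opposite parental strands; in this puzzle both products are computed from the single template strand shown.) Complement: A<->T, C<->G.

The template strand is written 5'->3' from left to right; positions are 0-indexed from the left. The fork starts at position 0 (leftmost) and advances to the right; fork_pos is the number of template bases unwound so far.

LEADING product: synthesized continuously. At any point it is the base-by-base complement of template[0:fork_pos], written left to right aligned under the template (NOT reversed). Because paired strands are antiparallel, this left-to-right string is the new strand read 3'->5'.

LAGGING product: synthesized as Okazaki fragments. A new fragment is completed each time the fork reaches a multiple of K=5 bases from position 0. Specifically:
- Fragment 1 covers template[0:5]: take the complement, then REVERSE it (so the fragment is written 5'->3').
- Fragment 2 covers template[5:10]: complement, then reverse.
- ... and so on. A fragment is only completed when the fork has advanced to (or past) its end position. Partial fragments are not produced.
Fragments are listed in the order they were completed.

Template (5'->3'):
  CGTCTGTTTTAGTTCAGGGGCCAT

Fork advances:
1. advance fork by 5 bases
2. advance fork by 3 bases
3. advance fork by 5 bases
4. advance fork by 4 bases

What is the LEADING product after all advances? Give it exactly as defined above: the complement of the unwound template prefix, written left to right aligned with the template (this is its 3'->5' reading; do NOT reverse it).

Step 1: advance 5 -> fork_pos = 0 + 5 = 5.
Step 2: advance 3 -> fork_pos = 5 + 3 = 8.
Step 3: advance 5 -> fork_pos = 8 + 5 = 13.
Step 4: advance 4 -> fork_pos = 13 + 4 = 17.
Unwound prefix: template[0:17] = CGTCTGTTTTAGTTCAG
Complement it base by base (A<->T, C<->G), keeping left-to-right order:
  [0:5] CGTCT -> GCAGA
  [5:10] GTTTT -> CAAAA
  [10:15] AGTTC -> TCAAG
  [15:17] AG -> TC
Concatenate: GCAGACAAAATCAAGTC (length 17; written aligned with the template, i.e. 3'->5').

Answer: GCAGACAAAATCAAGTC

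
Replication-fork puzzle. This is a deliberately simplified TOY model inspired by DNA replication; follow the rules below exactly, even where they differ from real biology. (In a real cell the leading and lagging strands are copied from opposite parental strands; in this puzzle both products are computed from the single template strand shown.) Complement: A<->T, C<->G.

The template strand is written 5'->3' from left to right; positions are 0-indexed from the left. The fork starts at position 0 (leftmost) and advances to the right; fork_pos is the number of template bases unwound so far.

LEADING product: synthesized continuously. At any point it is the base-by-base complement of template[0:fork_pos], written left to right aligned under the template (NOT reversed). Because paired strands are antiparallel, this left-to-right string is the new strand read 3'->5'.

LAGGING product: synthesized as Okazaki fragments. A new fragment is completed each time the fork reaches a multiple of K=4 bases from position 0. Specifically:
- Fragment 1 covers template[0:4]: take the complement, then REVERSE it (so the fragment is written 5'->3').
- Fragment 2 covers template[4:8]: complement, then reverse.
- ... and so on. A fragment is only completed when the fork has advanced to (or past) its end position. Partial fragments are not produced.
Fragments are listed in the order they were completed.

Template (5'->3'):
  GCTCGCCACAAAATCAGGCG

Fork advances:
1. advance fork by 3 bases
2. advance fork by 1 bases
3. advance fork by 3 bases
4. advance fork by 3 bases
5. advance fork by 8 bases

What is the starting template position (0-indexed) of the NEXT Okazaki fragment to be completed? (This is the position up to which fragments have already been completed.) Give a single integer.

Answer: 16

Derivation:
Step 1: advance 3 -> fork_pos = 0 + 3 = 3. Next multiple of 4 is 4 (not reached); still 0 fragment(s).
Step 2: advance 1 -> fork_pos = 3 + 1 = 4. Reached multiple(s) of 4: 4 -> fragment 1 completed (1 total).
Step 3: advance 3 -> fork_pos = 4 + 3 = 7. Next multiple of 4 is 8 (not reached); still 1 fragment(s).
Step 4: advance 3 -> fork_pos = 7 + 3 = 10. Reached multiple(s) of 4: 8 -> fragment 2 completed (2 total).
Step 5: advance 8 -> fork_pos = 10 + 8 = 18. Reached multiple(s) of 4: 12, 16 -> fragments 3-4 completed (4 total).
4 fragment(s) completed, covering template[0:16] (4 x 4 = 16). The next fragment, fragment 5, covers template[16:20], so it starts at position 16.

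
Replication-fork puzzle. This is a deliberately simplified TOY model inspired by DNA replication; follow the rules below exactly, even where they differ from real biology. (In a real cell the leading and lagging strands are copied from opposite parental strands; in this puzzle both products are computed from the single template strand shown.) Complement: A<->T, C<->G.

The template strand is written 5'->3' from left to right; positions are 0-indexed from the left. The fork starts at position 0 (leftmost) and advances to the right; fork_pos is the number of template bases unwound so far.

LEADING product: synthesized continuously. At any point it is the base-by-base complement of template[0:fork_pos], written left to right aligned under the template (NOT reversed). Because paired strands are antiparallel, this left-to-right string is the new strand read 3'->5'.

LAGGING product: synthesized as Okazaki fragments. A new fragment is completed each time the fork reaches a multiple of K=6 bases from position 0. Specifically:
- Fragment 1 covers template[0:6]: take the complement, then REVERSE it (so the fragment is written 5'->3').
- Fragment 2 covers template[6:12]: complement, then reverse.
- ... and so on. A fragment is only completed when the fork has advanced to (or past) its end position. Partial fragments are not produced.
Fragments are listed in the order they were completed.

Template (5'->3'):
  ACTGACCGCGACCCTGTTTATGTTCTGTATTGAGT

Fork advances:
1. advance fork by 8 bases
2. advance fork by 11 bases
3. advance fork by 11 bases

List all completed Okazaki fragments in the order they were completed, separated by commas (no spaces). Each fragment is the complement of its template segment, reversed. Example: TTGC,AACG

Step 1: advance 8 -> fork_pos = 0 + 8 = 8. Reached multiple(s) of 6: 6 -> fragment 1 completed (1 total).
Step 2: advance 11 -> fork_pos = 8 + 11 = 19. Reached multiple(s) of 6: 12, 18 -> fragments 2-3 completed (3 total).
Step 3: advance 11 -> fork_pos = 19 + 11 = 30. Reached multiple(s) of 6: 24, 30 -> fragments 4-5 completed (5 total).
Final fork_pos = 30, so 5 fragment(s) are complete. Build each: template segment -> complement -> reverse.
Fragment 1: template[0:6] = ACTGAC -> complement TGACTG -> reversed GTCAGT
Fragment 2: template[6:12] = CGCGAC -> complement GCGCTG -> reversed GTCGCG
Fragment 3: template[12:18] = CCTGTT -> complement GGACAA -> reversed AACAGG
Fragment 4: template[18:24] = TATGTT -> complement ATACAA -> reversed AACATA
Fragment 5: template[24:30] = CTGTAT -> complement GACATA -> reversed ATACAG

Answer: GTCAGT,GTCGCG,AACAGG,AACATA,ATACAG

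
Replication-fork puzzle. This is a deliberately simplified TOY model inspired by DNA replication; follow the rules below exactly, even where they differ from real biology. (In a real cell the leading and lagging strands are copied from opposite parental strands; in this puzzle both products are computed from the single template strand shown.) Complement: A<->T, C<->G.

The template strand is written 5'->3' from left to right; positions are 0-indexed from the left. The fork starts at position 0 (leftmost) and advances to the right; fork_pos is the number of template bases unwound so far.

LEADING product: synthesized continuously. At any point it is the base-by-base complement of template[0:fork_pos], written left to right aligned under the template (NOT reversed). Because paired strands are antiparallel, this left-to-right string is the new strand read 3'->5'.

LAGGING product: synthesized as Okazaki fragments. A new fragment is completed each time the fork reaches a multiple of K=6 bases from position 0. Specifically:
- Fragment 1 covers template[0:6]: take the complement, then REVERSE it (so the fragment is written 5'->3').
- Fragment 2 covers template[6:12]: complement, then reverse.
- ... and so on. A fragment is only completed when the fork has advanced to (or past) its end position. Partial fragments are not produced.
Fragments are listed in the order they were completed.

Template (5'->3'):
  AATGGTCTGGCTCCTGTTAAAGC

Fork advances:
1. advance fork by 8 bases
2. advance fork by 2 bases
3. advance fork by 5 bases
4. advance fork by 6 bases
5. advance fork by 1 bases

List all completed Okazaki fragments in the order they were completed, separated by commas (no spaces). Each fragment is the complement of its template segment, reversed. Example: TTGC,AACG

Answer: ACCATT,AGCCAG,AACAGG

Derivation:
Step 1: advance 8 -> fork_pos = 0 + 8 = 8. Reached multiple(s) of 6: 6 -> fragment 1 completed (1 total).
Step 2: advance 2 -> fork_pos = 8 + 2 = 10. Next multiple of 6 is 12 (not reached); still 1 fragment(s).
Step 3: advance 5 -> fork_pos = 10 + 5 = 15. Reached multiple(s) of 6: 12 -> fragment 2 completed (2 total).
Step 4: advance 6 -> fork_pos = 15 + 6 = 21. Reached multiple(s) of 6: 18 -> fragment 3 completed (3 total).
Step 5: advance 1 -> fork_pos = 21 + 1 = 22. Next multiple of 6 is 24 (not reached); still 3 fragment(s).
Final fork_pos = 22, so 3 fragment(s) are complete. Build each: template segment -> complement -> reverse.
Fragment 1: template[0:6] = AATGGT -> complement TTACCA -> reversed ACCATT
Fragment 2: template[6:12] = CTGGCT -> complement GACCGA -> reversed AGCCAG
Fragment 3: template[12:18] = CCTGTT -> complement GGACAA -> reversed AACAGG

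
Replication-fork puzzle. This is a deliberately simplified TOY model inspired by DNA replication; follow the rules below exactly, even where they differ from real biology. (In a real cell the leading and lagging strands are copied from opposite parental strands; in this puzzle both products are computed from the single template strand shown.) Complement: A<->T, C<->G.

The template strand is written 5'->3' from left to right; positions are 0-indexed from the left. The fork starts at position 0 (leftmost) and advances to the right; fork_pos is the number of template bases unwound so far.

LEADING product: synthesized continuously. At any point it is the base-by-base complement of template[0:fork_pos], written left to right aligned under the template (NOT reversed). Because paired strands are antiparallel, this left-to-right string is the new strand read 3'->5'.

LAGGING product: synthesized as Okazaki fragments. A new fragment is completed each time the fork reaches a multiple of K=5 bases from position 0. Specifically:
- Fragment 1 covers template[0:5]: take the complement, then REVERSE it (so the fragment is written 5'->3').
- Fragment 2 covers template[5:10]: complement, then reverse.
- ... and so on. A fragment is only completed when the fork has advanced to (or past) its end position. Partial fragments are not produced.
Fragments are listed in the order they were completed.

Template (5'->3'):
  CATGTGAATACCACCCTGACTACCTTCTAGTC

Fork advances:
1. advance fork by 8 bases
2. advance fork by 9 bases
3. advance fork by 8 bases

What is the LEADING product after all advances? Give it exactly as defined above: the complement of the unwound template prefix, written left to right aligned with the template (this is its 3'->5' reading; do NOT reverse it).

Step 1: advance 8 -> fork_pos = 0 + 8 = 8.
Step 2: advance 9 -> fork_pos = 8 + 9 = 17.
Step 3: advance 8 -> fork_pos = 17 + 8 = 25.
Unwound prefix: template[0:25] = CATGTGAATACCACCCTGACTACCT
Complement it base by base (A<->T, C<->G), keeping left-to-right order:
  [0:5] CATGT -> GTACA
  [5:10] GAATA -> CTTAT
  [10:15] CCACC -> GGTGG
  [15:20] CTGAC -> GACTG
  [20:25] TACCT -> ATGGA
Concatenate: GTACACTTATGGTGGGACTGATGGA (length 25; written aligned with the template, i.e. 3'->5').

Answer: GTACACTTATGGTGGGACTGATGGA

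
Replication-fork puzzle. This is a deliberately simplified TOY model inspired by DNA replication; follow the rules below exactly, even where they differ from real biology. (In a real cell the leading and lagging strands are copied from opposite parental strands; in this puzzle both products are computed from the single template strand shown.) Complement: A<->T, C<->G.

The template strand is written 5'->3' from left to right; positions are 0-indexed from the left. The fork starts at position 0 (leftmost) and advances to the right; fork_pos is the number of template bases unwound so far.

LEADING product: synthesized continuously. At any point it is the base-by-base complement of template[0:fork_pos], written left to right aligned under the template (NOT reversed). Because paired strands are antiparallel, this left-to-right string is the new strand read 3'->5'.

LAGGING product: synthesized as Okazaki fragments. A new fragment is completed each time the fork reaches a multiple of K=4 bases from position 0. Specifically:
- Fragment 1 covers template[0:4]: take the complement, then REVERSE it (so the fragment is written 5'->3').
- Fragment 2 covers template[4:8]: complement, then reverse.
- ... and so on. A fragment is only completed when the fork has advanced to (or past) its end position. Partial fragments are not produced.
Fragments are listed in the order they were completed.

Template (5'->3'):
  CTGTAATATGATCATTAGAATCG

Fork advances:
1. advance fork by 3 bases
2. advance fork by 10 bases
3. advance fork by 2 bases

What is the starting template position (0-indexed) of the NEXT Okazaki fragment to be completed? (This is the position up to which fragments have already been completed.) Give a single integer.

Answer: 12

Derivation:
Step 1: advance 3 -> fork_pos = 0 + 3 = 3. Next multiple of 4 is 4 (not reached); still 0 fragment(s).
Step 2: advance 10 -> fork_pos = 3 + 10 = 13. Reached multiple(s) of 4: 4, 8, 12 -> fragments 1-3 completed (3 total).
Step 3: advance 2 -> fork_pos = 13 + 2 = 15. Next multiple of 4 is 16 (not reached); still 3 fragment(s).
3 fragment(s) completed, covering template[0:12] (3 x 4 = 12). The next fragment, fragment 4, covers template[12:16], so it starts at position 12.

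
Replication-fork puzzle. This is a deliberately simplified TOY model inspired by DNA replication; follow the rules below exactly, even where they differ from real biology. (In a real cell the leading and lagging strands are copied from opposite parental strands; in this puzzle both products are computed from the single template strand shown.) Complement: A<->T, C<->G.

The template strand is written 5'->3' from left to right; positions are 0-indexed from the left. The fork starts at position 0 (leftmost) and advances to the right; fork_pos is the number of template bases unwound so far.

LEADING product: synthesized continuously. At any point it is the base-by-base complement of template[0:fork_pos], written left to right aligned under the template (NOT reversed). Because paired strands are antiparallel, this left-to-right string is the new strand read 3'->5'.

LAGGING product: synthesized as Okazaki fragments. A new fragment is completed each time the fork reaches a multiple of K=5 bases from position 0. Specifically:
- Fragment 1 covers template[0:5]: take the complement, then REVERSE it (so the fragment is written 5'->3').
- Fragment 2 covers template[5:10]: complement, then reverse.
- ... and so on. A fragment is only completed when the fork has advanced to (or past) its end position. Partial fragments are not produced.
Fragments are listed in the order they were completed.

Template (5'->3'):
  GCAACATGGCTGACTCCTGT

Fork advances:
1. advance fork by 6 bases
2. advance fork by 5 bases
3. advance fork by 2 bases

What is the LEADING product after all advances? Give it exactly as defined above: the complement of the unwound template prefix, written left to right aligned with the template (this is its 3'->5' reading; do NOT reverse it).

Answer: CGTTGTACCGACT

Derivation:
Step 1: advance 6 -> fork_pos = 0 + 6 = 6.
Step 2: advance 5 -> fork_pos = 6 + 5 = 11.
Step 3: advance 2 -> fork_pos = 11 + 2 = 13.
Unwound prefix: template[0:13] = GCAACATGGCTGA
Complement it base by base (A<->T, C<->G), keeping left-to-right order:
  [0:5] GCAAC -> CGTTG
  [5:10] ATGGC -> TACCG
  [10:13] TGA -> ACT
Concatenate: CGTTGTACCGACT (length 13; written aligned with the template, i.e. 3'->5').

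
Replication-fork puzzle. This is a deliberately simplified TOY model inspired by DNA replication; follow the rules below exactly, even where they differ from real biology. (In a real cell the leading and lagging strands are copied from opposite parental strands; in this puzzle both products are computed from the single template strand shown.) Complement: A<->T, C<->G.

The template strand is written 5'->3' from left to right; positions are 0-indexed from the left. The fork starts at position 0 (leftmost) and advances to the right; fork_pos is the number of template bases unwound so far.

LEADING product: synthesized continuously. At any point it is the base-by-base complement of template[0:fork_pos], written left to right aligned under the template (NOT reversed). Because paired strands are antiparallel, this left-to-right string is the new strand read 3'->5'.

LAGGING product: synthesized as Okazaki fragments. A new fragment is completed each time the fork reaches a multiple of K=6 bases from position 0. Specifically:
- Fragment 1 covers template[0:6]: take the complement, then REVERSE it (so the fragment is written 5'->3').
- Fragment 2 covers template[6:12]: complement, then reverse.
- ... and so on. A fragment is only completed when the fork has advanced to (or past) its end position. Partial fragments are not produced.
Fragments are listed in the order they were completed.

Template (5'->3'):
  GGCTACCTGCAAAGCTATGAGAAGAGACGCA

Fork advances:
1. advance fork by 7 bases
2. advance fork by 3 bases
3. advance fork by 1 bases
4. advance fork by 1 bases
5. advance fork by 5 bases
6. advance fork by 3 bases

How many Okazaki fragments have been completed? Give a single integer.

Answer: 3

Derivation:
Step 1: advance 7 -> fork_pos = 0 + 7 = 7. Reached multiple(s) of 6: 6 -> fragment 1 completed (1 total).
Step 2: advance 3 -> fork_pos = 7 + 3 = 10. Next multiple of 6 is 12 (not reached); still 1 fragment(s).
Step 3: advance 1 -> fork_pos = 10 + 1 = 11. Next multiple of 6 is 12 (not reached); still 1 fragment(s).
Step 4: advance 1 -> fork_pos = 11 + 1 = 12. Reached multiple(s) of 6: 12 -> fragment 2 completed (2 total).
Step 5: advance 5 -> fork_pos = 12 + 5 = 17. Next multiple of 6 is 18 (not reached); still 2 fragment(s).
Step 6: advance 3 -> fork_pos = 17 + 3 = 20. Reached multiple(s) of 6: 18 -> fragment 3 completed (3 total).
Check: final fork_pos = 20; the multiples of 6 that are <= 20 are 6..18 -> 20 // 6 = 3 completed fragment(s).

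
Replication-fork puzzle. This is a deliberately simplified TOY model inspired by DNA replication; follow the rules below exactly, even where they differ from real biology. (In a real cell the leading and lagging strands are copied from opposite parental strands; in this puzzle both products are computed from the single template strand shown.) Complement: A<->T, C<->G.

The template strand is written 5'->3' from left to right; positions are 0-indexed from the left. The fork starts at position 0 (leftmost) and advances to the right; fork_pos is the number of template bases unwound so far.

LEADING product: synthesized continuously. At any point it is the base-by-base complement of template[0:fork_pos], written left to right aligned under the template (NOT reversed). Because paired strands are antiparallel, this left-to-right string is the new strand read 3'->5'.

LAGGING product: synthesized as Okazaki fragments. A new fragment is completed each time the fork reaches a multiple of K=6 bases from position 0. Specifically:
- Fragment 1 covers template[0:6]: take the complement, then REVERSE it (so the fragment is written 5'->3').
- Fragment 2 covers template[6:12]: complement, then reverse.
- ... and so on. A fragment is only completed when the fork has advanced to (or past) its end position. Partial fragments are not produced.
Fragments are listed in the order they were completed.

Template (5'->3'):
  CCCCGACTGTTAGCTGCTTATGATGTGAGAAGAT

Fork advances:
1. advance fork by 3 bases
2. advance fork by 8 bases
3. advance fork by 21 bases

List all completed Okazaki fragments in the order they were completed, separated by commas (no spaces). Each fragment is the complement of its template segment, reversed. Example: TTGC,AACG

Step 1: advance 3 -> fork_pos = 0 + 3 = 3. Next multiple of 6 is 6 (not reached); still 0 fragment(s).
Step 2: advance 8 -> fork_pos = 3 + 8 = 11. Reached multiple(s) of 6: 6 -> fragment 1 completed (1 total).
Step 3: advance 21 -> fork_pos = 11 + 21 = 32. Reached multiple(s) of 6: 12, 18, 24, 30 -> fragments 2-5 completed (5 total).
Final fork_pos = 32, so 5 fragment(s) are complete. Build each: template segment -> complement -> reverse.
Fragment 1: template[0:6] = CCCCGA -> complement GGGGCT -> reversed TCGGGG
Fragment 2: template[6:12] = CTGTTA -> complement GACAAT -> reversed TAACAG
Fragment 3: template[12:18] = GCTGCT -> complement CGACGA -> reversed AGCAGC
Fragment 4: template[18:24] = TATGAT -> complement ATACTA -> reversed ATCATA
Fragment 5: template[24:30] = GTGAGA -> complement CACTCT -> reversed TCTCAC

Answer: TCGGGG,TAACAG,AGCAGC,ATCATA,TCTCAC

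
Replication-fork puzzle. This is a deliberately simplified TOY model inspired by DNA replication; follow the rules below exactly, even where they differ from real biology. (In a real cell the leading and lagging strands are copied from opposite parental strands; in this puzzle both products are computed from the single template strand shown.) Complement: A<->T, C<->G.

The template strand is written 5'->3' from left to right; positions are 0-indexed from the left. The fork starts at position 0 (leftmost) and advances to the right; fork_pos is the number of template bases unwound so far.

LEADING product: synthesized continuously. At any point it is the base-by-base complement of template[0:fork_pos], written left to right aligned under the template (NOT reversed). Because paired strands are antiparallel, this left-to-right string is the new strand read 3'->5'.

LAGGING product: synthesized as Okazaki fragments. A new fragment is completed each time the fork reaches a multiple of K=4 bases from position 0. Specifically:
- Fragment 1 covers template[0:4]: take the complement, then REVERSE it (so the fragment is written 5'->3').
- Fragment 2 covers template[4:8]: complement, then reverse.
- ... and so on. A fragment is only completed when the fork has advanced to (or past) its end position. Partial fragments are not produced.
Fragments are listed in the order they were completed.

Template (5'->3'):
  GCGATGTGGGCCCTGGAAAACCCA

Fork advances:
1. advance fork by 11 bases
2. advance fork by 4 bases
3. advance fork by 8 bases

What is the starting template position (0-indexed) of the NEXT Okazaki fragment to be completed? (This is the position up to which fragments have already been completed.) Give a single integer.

Answer: 20

Derivation:
Step 1: advance 11 -> fork_pos = 0 + 11 = 11. Reached multiple(s) of 4: 4, 8 -> fragments 1-2 completed (2 total).
Step 2: advance 4 -> fork_pos = 11 + 4 = 15. Reached multiple(s) of 4: 12 -> fragment 3 completed (3 total).
Step 3: advance 8 -> fork_pos = 15 + 8 = 23. Reached multiple(s) of 4: 16, 20 -> fragments 4-5 completed (5 total).
5 fragment(s) completed, covering template[0:20] (5 x 4 = 20). The next fragment, fragment 6, covers template[20:24], so it starts at position 20.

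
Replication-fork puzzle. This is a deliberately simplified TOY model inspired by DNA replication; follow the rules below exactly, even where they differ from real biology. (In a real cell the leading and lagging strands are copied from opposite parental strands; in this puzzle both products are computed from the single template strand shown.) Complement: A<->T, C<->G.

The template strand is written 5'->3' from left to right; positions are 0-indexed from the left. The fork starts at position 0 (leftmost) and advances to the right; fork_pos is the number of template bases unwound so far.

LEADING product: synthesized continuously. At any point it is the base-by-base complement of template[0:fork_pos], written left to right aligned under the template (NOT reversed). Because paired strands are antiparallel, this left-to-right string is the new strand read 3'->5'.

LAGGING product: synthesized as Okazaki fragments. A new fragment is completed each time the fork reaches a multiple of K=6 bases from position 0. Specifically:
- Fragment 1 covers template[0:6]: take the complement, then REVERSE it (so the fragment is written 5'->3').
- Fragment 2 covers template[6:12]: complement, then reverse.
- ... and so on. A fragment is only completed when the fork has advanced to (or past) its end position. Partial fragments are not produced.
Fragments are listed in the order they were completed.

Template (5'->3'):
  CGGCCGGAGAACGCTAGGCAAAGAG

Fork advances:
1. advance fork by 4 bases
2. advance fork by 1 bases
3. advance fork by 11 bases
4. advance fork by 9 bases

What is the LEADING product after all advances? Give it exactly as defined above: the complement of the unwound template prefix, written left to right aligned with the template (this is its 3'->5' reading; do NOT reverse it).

Step 1: advance 4 -> fork_pos = 0 + 4 = 4.
Step 2: advance 1 -> fork_pos = 4 + 1 = 5.
Step 3: advance 11 -> fork_pos = 5 + 11 = 16.
Step 4: advance 9 -> fork_pos = 16 + 9 = 25.
Unwound prefix: template[0:25] = CGGCCGGAGAACGCTAGGCAAAGAG
Complement it base by base (A<->T, C<->G), keeping left-to-right order:
  [0:5] CGGCC -> GCCGG
  [5:10] GGAGA -> CCTCT
  [10:15] ACGCT -> TGCGA
  [15:20] AGGCA -> TCCGT
  [20:25] AAGAG -> TTCTC
Concatenate: GCCGGCCTCTTGCGATCCGTTTCTC (length 25; written aligned with the template, i.e. 3'->5').

Answer: GCCGGCCTCTTGCGATCCGTTTCTC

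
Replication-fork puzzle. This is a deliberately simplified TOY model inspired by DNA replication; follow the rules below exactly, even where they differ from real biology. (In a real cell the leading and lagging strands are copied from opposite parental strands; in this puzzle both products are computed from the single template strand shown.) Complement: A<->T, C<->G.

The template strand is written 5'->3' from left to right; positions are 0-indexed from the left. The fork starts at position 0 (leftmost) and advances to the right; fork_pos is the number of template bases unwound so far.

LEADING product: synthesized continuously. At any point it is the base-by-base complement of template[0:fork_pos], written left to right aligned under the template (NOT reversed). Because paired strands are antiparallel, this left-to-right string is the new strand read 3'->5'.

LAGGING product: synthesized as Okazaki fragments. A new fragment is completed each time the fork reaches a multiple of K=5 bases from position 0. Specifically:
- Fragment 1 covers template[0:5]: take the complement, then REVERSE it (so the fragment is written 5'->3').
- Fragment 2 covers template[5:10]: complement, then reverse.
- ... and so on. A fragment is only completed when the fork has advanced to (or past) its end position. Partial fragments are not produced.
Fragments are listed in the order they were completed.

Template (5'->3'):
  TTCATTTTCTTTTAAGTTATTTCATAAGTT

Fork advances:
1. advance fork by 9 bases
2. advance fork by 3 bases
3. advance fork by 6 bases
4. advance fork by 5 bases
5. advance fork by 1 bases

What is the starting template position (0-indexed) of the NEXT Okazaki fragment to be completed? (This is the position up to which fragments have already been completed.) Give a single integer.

Answer: 20

Derivation:
Step 1: advance 9 -> fork_pos = 0 + 9 = 9. Reached multiple(s) of 5: 5 -> fragment 1 completed (1 total).
Step 2: advance 3 -> fork_pos = 9 + 3 = 12. Reached multiple(s) of 5: 10 -> fragment 2 completed (2 total).
Step 3: advance 6 -> fork_pos = 12 + 6 = 18. Reached multiple(s) of 5: 15 -> fragment 3 completed (3 total).
Step 4: advance 5 -> fork_pos = 18 + 5 = 23. Reached multiple(s) of 5: 20 -> fragment 4 completed (4 total).
Step 5: advance 1 -> fork_pos = 23 + 1 = 24. Next multiple of 5 is 25 (not reached); still 4 fragment(s).
4 fragment(s) completed, covering template[0:20] (4 x 5 = 20). The next fragment, fragment 5, covers template[20:25], so it starts at position 20.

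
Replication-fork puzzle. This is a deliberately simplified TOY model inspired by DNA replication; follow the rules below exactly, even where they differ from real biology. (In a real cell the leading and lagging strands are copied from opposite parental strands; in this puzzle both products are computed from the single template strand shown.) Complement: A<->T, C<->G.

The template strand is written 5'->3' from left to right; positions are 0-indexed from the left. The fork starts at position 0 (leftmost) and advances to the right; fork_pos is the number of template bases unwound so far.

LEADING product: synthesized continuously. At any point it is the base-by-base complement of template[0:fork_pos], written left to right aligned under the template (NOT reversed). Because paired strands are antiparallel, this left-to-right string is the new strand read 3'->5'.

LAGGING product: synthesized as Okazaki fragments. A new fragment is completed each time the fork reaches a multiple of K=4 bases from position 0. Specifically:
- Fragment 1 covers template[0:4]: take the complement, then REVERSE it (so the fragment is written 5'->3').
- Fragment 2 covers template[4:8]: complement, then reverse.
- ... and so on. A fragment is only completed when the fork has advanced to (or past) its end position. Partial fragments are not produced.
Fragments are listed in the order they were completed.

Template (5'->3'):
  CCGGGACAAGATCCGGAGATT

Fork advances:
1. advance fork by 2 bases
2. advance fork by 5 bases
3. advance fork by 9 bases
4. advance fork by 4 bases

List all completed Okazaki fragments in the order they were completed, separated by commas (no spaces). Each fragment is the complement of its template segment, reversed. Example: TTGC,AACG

Answer: CCGG,TGTC,ATCT,CCGG,ATCT

Derivation:
Step 1: advance 2 -> fork_pos = 0 + 2 = 2. Next multiple of 4 is 4 (not reached); still 0 fragment(s).
Step 2: advance 5 -> fork_pos = 2 + 5 = 7. Reached multiple(s) of 4: 4 -> fragment 1 completed (1 total).
Step 3: advance 9 -> fork_pos = 7 + 9 = 16. Reached multiple(s) of 4: 8, 12, 16 -> fragments 2-4 completed (4 total).
Step 4: advance 4 -> fork_pos = 16 + 4 = 20. Reached multiple(s) of 4: 20 -> fragment 5 completed (5 total).
Final fork_pos = 20, so 5 fragment(s) are complete. Build each: template segment -> complement -> reverse.
Fragment 1: template[0:4] = CCGG -> complement GGCC -> reversed CCGG
Fragment 2: template[4:8] = GACA -> complement CTGT -> reversed TGTC
Fragment 3: template[8:12] = AGAT -> complement TCTA -> reversed ATCT
Fragment 4: template[12:16] = CCGG -> complement GGCC -> reversed CCGG
Fragment 5: template[16:20] = AGAT -> complement TCTA -> reversed ATCT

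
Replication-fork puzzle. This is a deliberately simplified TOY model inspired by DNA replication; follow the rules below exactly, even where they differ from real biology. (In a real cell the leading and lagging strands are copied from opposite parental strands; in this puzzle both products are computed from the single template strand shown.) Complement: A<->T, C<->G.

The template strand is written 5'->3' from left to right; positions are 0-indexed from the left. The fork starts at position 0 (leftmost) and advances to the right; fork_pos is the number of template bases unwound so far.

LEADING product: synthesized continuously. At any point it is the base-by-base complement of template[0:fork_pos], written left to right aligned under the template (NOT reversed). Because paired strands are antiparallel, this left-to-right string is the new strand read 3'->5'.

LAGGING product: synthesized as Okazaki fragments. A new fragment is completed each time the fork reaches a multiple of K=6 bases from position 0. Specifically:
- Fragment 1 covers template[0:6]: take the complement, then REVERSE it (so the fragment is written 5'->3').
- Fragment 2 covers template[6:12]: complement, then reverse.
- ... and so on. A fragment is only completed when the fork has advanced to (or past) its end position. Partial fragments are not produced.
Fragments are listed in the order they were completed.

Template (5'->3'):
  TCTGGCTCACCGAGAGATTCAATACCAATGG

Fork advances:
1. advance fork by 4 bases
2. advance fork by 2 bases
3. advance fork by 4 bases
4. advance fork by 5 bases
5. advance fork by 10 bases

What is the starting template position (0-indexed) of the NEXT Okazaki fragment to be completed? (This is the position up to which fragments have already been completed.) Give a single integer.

Answer: 24

Derivation:
Step 1: advance 4 -> fork_pos = 0 + 4 = 4. Next multiple of 6 is 6 (not reached); still 0 fragment(s).
Step 2: advance 2 -> fork_pos = 4 + 2 = 6. Reached multiple(s) of 6: 6 -> fragment 1 completed (1 total).
Step 3: advance 4 -> fork_pos = 6 + 4 = 10. Next multiple of 6 is 12 (not reached); still 1 fragment(s).
Step 4: advance 5 -> fork_pos = 10 + 5 = 15. Reached multiple(s) of 6: 12 -> fragment 2 completed (2 total).
Step 5: advance 10 -> fork_pos = 15 + 10 = 25. Reached multiple(s) of 6: 18, 24 -> fragments 3-4 completed (4 total).
4 fragment(s) completed, covering template[0:24] (4 x 6 = 24). The next fragment, fragment 5, covers template[24:30], so it starts at position 24.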